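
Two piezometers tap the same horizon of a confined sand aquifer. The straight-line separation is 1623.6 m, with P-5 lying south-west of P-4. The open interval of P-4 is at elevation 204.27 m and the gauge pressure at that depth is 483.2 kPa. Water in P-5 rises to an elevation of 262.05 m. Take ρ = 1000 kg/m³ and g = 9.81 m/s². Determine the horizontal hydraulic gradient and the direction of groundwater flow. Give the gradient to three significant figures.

i ≈ 0.00525; groundwater flows toward the north-east

Pressure head at P-4: ψ = P/(ρg) = 483.2×1000 / (1000 × 9.81) = 49.26 m.
Total head at P-4: h = z + ψ = 204.27 + 49.26 = 253.53 m.
Total head at P-5: h = 262.05 m (water level in the piezometer is the total head).
Head difference: h(P-4) − h(P-5) = 253.53 − 262.05 = -8.52 m.
Hydraulic gradient: i = |Δh| / L = 8.52 / 1623.6 = 0.00525.
Flow is from higher to lower head: from P-5 toward P-4, i.e. toward the north-east.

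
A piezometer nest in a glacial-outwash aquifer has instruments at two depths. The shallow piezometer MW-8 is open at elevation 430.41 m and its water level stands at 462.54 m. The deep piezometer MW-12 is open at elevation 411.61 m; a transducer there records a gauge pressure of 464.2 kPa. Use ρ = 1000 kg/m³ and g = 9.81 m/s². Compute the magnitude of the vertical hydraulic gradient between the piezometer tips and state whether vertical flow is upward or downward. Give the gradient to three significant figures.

|i_v| ≈ 0.192; vertical flow is downward

Total head at MW-8: h = 462.54 m (water level in the standpipe).
Pressure head at MW-12: ψ = P/(ρg) = 464.2×1000 / (1000 × 9.81) = 47.32 m.
Total head at MW-12: h = z + ψ = 411.61 + 47.32 = 458.93 m.
Δh = h(MW-8) − h(MW-12) = 462.54 − 458.93 = 3.61 m.
Vertical separation Δz = 430.41 − 411.61 = 18.80 m.
|i_v| = |Δh| / Δz = 3.61 / 18.80 = 0.192.
Head is higher in the shallow piezometer, so vertical flow is downward (recharge condition).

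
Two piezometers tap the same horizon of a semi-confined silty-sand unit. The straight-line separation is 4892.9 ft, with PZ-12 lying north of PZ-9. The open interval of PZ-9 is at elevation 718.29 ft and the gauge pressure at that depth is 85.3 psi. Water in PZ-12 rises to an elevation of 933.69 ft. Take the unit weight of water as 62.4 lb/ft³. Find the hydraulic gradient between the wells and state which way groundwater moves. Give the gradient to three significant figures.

Pressure head at PZ-9: ψ = 144·P/γ = 144 × 85.3 / 62.4 = 196.85 ft.
Total head at PZ-9: h = z + ψ = 718.29 + 196.85 = 915.14 ft.
Total head at PZ-12: h = 933.69 ft (water level in the piezometer is the total head).
Head difference: h(PZ-9) − h(PZ-12) = 915.14 − 933.69 = -18.55 ft.
Hydraulic gradient: i = |Δh| / L = 18.55 / 4892.9 = 0.00379.
Flow is from higher to lower head: from PZ-12 toward PZ-9, i.e. toward the south.

i ≈ 0.00379; groundwater flows toward the south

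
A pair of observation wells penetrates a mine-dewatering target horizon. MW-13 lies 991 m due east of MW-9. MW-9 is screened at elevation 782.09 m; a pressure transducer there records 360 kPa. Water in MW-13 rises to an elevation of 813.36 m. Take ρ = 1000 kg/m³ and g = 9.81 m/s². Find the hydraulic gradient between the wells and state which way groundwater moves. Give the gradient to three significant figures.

Pressure head at MW-9: ψ = P/(ρg) = 360×1000 / (1000 × 9.81) = 36.70 m.
Total head at MW-9: h = z + ψ = 782.09 + 36.70 = 818.79 m.
Total head at MW-13: h = 813.36 m (water level in the piezometer is the total head).
Head difference: h(MW-9) − h(MW-13) = 818.79 − 813.36 = 5.43 m.
Hydraulic gradient: i = |Δh| / L = 5.43 / 991 = 0.00548.
Flow is from higher to lower head: from MW-9 toward MW-13, i.e. toward the east.

i ≈ 0.00548; groundwater flows toward the east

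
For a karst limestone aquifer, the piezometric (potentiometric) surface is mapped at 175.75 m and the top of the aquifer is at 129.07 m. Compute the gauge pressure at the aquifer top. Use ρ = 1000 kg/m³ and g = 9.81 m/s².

P ≈ 458 kPa

Pressure head at the aquifer top: ψ = h − z = 175.75 − 129.07 = 46.68 m.
P = ρgψ = 1000 × 9.81 × 46.68 = 457931 Pa ≈ 458 kPa.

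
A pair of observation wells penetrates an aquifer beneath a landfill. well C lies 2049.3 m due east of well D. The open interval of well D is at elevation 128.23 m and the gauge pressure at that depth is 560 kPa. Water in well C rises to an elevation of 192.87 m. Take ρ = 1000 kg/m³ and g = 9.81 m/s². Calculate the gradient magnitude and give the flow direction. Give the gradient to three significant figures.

Pressure head at well D: ψ = P/(ρg) = 560×1000 / (1000 × 9.81) = 57.08 m.
Total head at well D: h = z + ψ = 128.23 + 57.08 = 185.31 m.
Total head at well C: h = 192.87 m (water level in the piezometer is the total head).
Head difference: h(well D) − h(well C) = 185.31 − 192.87 = -7.56 m.
Hydraulic gradient: i = |Δh| / L = 7.56 / 2049.3 = 0.00369.
Flow is from higher to lower head: from well C toward well D, i.e. toward the west.

i ≈ 0.00369; groundwater flows toward the west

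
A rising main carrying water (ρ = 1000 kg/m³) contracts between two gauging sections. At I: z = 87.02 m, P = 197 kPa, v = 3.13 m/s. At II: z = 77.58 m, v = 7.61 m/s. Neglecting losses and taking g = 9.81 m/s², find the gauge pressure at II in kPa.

Pressure head at I: ψ₁ = P₁/(ρg) = 197×1000 / (1000 × 9.81) = 20.08 m.
Velocity heads: v₁²/2g = 3.13²/19.62 = 0.499 m; v₂²/2g = 7.61²/19.62 = 2.952 m.
Total head H = z₁ + ψ₁ + v₁²/2g = 87.02 + 20.08 + 0.499 = 107.60 m.
ψ₂ = H − z₂ − v₂²/2g = 107.60 − 77.58 − 2.952 = 27.07 m.
P₂ = ρgψ₂ = 1000 × 9.81 × 27.07 ≈ 266 kPa.

P₂ ≈ 266 kPa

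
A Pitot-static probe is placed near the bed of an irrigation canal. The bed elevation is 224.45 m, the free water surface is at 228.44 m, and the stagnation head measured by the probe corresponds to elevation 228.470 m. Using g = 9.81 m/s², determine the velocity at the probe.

v ≈ 0.767 m/s

Near the bed, under hydrostatic conditions, the piezometric head (z + ψ) equals the free-surface elevation, 228.44 m.
Velocity head = total − piezometric = 228.470 − 228.44 = 0.030 m.
v = √(2g·h_v) = √(2 × 9.81 × 0.030) = 0.767 m/s.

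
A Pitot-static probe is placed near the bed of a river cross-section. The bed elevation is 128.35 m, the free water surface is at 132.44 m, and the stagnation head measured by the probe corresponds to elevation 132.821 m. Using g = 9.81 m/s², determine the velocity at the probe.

Near the bed, under hydrostatic conditions, the piezometric head (z + ψ) equals the free-surface elevation, 132.44 m.
Velocity head = total − piezometric = 132.821 − 132.44 = 0.381 m.
v = √(2g·h_v) = √(2 × 9.81 × 0.381) = 2.73 m/s.

v ≈ 2.73 m/s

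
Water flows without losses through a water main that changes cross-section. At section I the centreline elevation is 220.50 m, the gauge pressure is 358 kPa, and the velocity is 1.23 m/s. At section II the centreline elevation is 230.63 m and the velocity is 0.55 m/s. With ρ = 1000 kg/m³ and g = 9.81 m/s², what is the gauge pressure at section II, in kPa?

Pressure head at I: ψ₁ = P₁/(ρg) = 358×1000 / (1000 × 9.81) = 36.49 m.
Velocity heads: v₁²/2g = 1.23²/19.62 = 0.077 m; v₂²/2g = 0.55²/19.62 = 0.015 m.
Total head H = z₁ + ψ₁ + v₁²/2g = 220.50 + 36.49 + 0.077 = 257.07 m.
ψ₂ = H − z₂ − v₂²/2g = 257.07 − 230.63 − 0.015 = 26.42 m.
P₂ = ρgψ₂ = 1000 × 9.81 × 26.42 ≈ 259 kPa.

P₂ ≈ 259 kPa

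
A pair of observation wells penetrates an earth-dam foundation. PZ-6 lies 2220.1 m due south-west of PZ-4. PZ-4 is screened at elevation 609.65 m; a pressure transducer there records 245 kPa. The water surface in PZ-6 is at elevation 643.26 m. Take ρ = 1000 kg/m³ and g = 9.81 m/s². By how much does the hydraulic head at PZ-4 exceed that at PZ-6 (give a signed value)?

Δh ≈ -8.64 m

Pressure head at PZ-4: ψ = P/(ρg) = 245×1000 / (1000 × 9.81) = 24.97 m.
Total head at PZ-4: h = z + ψ = 609.65 + 24.97 = 634.62 m.
Total head at PZ-6: h = 643.26 m (water level in the piezometer is the total head).
Head difference: h(PZ-4) − h(PZ-6) = 634.62 − 643.26 = -8.64 m.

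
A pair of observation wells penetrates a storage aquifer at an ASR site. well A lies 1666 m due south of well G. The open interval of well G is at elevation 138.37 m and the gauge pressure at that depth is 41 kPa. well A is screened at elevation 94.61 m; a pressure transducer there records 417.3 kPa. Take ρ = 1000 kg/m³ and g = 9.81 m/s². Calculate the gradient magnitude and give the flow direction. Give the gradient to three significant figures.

Pressure head at well G: ψ = P/(ρg) = 41×1000 / (1000 × 9.81) = 4.18 m.
Total head at well G: h = z + ψ = 138.37 + 4.18 = 142.55 m.
Pressure head at well A: ψ = P/(ρg) = 417.3×1000 / (1000 × 9.81) = 42.54 m.
Total head at well A: h = z + ψ = 94.61 + 42.54 = 137.15 m.
Head difference: h(well G) − h(well A) = 142.55 − 137.15 = 5.40 m.
Hydraulic gradient: i = |Δh| / L = 5.40 / 1666 = 0.00324.
Flow is from higher to lower head: from well G toward well A, i.e. toward the south.

i ≈ 0.00324; groundwater flows toward the south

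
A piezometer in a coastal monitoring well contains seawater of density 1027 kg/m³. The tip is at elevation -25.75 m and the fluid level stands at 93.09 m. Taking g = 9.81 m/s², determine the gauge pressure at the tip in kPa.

P ≈ 1200 kPa

Pressure head ψ = h − z = 93.09 − (-25.75) = 118.84 m.
P = ρgψ = 1027 × 9.81 × 118.84 = 1197298 Pa ≈ 1200 kPa.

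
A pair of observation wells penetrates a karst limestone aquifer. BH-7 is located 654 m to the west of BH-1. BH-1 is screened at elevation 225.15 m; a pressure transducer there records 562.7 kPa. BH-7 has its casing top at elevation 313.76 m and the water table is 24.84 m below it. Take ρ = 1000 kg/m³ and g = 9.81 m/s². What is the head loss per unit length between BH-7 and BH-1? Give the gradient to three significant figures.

i ≈ 0.00980 m/m

Pressure head at BH-1: ψ = P/(ρg) = 562.7×1000 / (1000 × 9.81) = 57.36 m.
Total head at BH-1: h = z + ψ = 225.15 + 57.36 = 282.51 m.
Total head at BH-7: h = 313.76 − 24.84 = 288.92 m.
Head difference: h(BH-1) − h(BH-7) = 282.51 − 288.92 = -6.41 m.
Hydraulic gradient: i = |Δh| / L = 6.41 / 654 = 0.00980.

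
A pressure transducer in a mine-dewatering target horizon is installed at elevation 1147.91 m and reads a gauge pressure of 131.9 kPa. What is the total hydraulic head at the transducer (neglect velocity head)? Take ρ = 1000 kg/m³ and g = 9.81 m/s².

h ≈ 1161.36 m

ψ = P/(ρg) = 131.9×1000 / (1000 × 9.81) = 13.45 m.
h = z + ψ = 1147.91 + 13.45 = 1161.36 m.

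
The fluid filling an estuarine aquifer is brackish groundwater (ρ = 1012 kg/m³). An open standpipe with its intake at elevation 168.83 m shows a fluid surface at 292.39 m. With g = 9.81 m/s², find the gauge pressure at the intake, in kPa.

Pressure head ψ = h − z = 292.39 − 168.83 = 123.56 m.
P = ρgψ = 1012 × 9.81 × 123.56 = 1226669 Pa ≈ 1230 kPa.

P ≈ 1230 kPa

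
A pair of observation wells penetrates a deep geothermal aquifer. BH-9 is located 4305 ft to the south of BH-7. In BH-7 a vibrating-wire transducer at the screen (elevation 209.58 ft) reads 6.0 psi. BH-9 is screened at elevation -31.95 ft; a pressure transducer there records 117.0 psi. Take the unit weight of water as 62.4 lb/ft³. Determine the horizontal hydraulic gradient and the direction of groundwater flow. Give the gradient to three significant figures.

i ≈ 0.00340; groundwater flows toward the north

Pressure head at BH-7: ψ = 144·P/γ = 144 × 6.0 / 62.4 = 13.85 ft.
Total head at BH-7: h = z + ψ = 209.58 + 13.85 = 223.43 ft.
Pressure head at BH-9: ψ = 144·P/γ = 144 × 117.0 / 62.4 = 270.00 ft.
Total head at BH-9: h = z + ψ = -31.95 + 270.00 = 238.05 ft.
Head difference: h(BH-7) − h(BH-9) = 223.43 − 238.05 = -14.62 ft.
Hydraulic gradient: i = |Δh| / L = 14.62 / 4305 = 0.00340.
Flow is from higher to lower head: from BH-9 toward BH-7, i.e. toward the north.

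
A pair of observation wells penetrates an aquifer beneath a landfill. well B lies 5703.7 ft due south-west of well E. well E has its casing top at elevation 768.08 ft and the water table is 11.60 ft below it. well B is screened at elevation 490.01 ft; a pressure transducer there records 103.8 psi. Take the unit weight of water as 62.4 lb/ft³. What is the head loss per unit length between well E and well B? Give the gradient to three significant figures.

Total head at well E: h = 768.08 − 11.60 = 756.48 ft.
Pressure head at well B: ψ = 144·P/γ = 144 × 103.8 / 62.4 = 239.54 ft.
Total head at well B: h = z + ψ = 490.01 + 239.54 = 729.55 ft.
Head difference: h(well E) − h(well B) = 756.48 − 729.55 = 26.93 ft.
Hydraulic gradient: i = |Δh| / L = 26.93 / 5703.7 = 0.00472.

i ≈ 0.00472 ft/ft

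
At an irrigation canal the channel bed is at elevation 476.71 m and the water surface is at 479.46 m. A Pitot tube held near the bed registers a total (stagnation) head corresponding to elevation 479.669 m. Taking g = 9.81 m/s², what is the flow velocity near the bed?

Near the bed, under hydrostatic conditions, the piezometric head (z + ψ) equals the free-surface elevation, 479.46 m.
Velocity head = total − piezometric = 479.669 − 479.46 = 0.209 m.
v = √(2g·h_v) = √(2 × 9.81 × 0.209) = 2.02 m/s.

v ≈ 2.02 m/s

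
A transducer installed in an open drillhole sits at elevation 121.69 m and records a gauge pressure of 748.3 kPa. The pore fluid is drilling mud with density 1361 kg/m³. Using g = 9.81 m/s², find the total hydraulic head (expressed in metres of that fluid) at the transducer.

h ≈ 177.74 m

ψ = P/(ρg) = 748.3×1000 / (1361 × 9.81) = 56.05 m.
h = z + ψ = 121.69 + 56.05 = 177.74 m.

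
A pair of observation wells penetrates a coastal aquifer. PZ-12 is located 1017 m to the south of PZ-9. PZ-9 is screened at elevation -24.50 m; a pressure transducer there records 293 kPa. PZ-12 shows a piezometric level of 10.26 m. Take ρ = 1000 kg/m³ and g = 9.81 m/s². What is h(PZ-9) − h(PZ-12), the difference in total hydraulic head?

Δh ≈ -4.89 m

Pressure head at PZ-9: ψ = P/(ρg) = 293×1000 / (1000 × 9.81) = 29.87 m.
Total head at PZ-9: h = z + ψ = -24.50 + 29.87 = 5.37 m.
Total head at PZ-12: h = 10.26 m (water level in the piezometer is the total head).
Head difference: h(PZ-9) − h(PZ-12) = 5.37 − 10.26 = -4.89 m.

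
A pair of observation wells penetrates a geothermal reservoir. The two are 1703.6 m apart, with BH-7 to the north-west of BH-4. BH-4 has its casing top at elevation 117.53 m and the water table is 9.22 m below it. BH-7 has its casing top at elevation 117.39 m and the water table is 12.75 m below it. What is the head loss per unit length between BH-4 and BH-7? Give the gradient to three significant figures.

Total head at BH-4: h = 117.53 − 9.22 = 108.31 m.
Total head at BH-7: h = 117.39 − 12.75 = 104.64 m.
Head difference: h(BH-4) − h(BH-7) = 108.31 − 104.64 = 3.67 m.
Hydraulic gradient: i = |Δh| / L = 3.67 / 1703.6 = 0.00215.

i ≈ 0.00215 m/m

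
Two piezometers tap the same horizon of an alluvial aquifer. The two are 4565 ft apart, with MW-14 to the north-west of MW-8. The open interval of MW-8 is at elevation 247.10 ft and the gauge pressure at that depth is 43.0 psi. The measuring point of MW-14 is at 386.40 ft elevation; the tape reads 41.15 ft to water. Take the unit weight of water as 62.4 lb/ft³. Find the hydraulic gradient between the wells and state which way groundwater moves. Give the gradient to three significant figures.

i ≈ 0.000237; groundwater flows toward the north-west

Pressure head at MW-8: ψ = 144·P/γ = 144 × 43.0 / 62.4 = 99.23 ft.
Total head at MW-8: h = z + ψ = 247.10 + 99.23 = 346.33 ft.
Total head at MW-14: h = 386.40 − 41.15 = 345.25 ft.
Head difference: h(MW-8) − h(MW-14) = 346.33 − 345.25 = 1.08 ft.
Hydraulic gradient: i = |Δh| / L = 1.08 / 4565 = 0.000237.
Flow is from higher to lower head: from MW-8 toward MW-14, i.e. toward the north-west.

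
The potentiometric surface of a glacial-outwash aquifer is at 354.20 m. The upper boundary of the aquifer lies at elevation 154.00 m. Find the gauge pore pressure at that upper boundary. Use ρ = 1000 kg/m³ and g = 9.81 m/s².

P ≈ 1960 kPa

Pressure head at the aquifer top: ψ = h − z = 354.20 − 154.00 = 200.20 m.
P = ρgψ = 1000 × 9.81 × 200.20 = 1963962 Pa ≈ 1960 kPa.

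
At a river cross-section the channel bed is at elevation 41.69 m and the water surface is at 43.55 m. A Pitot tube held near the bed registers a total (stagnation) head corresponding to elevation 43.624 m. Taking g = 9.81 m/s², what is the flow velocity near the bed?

Near the bed, under hydrostatic conditions, the piezometric head (z + ψ) equals the free-surface elevation, 43.55 m.
Velocity head = total − piezometric = 43.624 − 43.55 = 0.074 m.
v = √(2g·h_v) = √(2 × 9.81 × 0.074) = 1.20 m/s.

v ≈ 1.20 m/s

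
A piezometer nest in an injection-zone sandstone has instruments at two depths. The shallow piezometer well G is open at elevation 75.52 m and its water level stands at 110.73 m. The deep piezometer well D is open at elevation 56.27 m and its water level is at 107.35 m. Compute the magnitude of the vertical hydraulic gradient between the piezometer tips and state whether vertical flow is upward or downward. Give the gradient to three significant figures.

|i_v| ≈ 0.176; vertical flow is downward

Total head at well G: h = 110.73 m (water level in the standpipe).
Total head at well D: h = 107.35 m.
Δh = h(well G) − h(well D) = 110.73 − 107.35 = 3.38 m.
Vertical separation Δz = 75.52 − 56.27 = 19.25 m.
|i_v| = |Δh| / Δz = 3.38 / 19.25 = 0.176.
Head is higher in the shallow piezometer, so vertical flow is downward (recharge condition).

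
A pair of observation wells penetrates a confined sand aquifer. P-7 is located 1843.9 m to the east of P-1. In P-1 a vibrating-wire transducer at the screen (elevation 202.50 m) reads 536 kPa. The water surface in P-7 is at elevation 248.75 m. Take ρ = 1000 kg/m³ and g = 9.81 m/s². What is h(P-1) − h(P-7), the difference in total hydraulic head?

Δh ≈ 8.39 m

Pressure head at P-1: ψ = P/(ρg) = 536×1000 / (1000 × 9.81) = 54.64 m.
Total head at P-1: h = z + ψ = 202.50 + 54.64 = 257.14 m.
Total head at P-7: h = 248.75 m (water level in the piezometer is the total head).
Head difference: h(P-1) − h(P-7) = 257.14 − 248.75 = 8.39 m.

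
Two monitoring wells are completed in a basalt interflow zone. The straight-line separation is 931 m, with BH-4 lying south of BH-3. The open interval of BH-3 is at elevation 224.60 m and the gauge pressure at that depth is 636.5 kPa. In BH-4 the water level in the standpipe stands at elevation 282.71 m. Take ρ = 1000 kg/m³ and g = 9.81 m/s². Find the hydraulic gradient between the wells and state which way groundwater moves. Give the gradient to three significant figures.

Pressure head at BH-3: ψ = P/(ρg) = 636.5×1000 / (1000 × 9.81) = 64.88 m.
Total head at BH-3: h = z + ψ = 224.60 + 64.88 = 289.48 m.
Total head at BH-4: h = 282.71 m (water level in the piezometer is the total head).
Head difference: h(BH-3) − h(BH-4) = 289.48 − 282.71 = 6.77 m.
Hydraulic gradient: i = |Δh| / L = 6.77 / 931 = 0.00727.
Flow is from higher to lower head: from BH-3 toward BH-4, i.e. toward the south.

i ≈ 0.00727; groundwater flows toward the south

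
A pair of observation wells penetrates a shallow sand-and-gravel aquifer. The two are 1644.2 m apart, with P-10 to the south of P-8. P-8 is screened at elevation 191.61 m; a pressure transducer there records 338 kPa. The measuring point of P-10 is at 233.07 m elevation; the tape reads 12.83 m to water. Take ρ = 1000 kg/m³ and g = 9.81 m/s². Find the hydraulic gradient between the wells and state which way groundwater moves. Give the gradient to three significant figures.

i ≈ 0.00354; groundwater flows toward the south

Pressure head at P-8: ψ = P/(ρg) = 338×1000 / (1000 × 9.81) = 34.45 m.
Total head at P-8: h = z + ψ = 191.61 + 34.45 = 226.06 m.
Total head at P-10: h = 233.07 − 12.83 = 220.24 m.
Head difference: h(P-8) − h(P-10) = 226.06 − 220.24 = 5.82 m.
Hydraulic gradient: i = |Δh| / L = 5.82 / 1644.2 = 0.00354.
Flow is from higher to lower head: from P-8 toward P-10, i.e. toward the south.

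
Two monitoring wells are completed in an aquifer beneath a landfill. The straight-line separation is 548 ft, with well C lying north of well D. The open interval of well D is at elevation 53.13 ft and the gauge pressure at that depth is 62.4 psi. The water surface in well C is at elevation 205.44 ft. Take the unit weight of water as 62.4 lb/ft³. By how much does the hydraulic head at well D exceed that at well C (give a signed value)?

Pressure head at well D: ψ = 144·P/γ = 144 × 62.4 / 62.4 = 144.00 ft.
Total head at well D: h = z + ψ = 53.13 + 144.00 = 197.13 ft.
Total head at well C: h = 205.44 ft (water level in the piezometer is the total head).
Head difference: h(well D) − h(well C) = 197.13 − 205.44 = -8.31 ft.

Δh ≈ -8.31 ft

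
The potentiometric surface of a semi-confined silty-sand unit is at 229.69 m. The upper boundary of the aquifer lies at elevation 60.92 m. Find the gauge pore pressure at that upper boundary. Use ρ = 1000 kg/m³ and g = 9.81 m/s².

Pressure head at the aquifer top: ψ = h − z = 229.69 − 60.92 = 168.77 m.
P = ρgψ = 1000 × 9.81 × 168.77 = 1655634 Pa ≈ 1660 kPa.

P ≈ 1660 kPa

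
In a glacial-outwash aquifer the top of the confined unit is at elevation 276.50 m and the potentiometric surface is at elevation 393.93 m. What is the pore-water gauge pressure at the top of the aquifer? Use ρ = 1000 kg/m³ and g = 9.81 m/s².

P ≈ 1150 kPa

Pressure head at the aquifer top: ψ = h − z = 393.93 − 276.50 = 117.43 m.
P = ρgψ = 1000 × 9.81 × 117.43 = 1151988 Pa ≈ 1150 kPa.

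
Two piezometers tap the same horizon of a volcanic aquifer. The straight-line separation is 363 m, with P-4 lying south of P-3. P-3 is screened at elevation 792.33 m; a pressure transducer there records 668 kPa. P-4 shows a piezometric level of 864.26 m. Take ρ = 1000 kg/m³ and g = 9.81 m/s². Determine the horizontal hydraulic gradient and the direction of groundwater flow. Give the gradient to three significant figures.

Pressure head at P-3: ψ = P/(ρg) = 668×1000 / (1000 × 9.81) = 68.09 m.
Total head at P-3: h = z + ψ = 792.33 + 68.09 = 860.42 m.
Total head at P-4: h = 864.26 m (water level in the piezometer is the total head).
Head difference: h(P-3) − h(P-4) = 860.42 − 864.26 = -3.84 m.
Hydraulic gradient: i = |Δh| / L = 3.84 / 363 = 0.0106.
Flow is from higher to lower head: from P-4 toward P-3, i.e. toward the north.

i ≈ 0.0106; groundwater flows toward the north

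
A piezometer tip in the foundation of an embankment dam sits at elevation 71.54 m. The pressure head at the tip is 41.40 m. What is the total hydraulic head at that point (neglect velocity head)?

h ≈ 112.94 m

h = z + ψ = 71.54 + 41.40 = 112.94 m.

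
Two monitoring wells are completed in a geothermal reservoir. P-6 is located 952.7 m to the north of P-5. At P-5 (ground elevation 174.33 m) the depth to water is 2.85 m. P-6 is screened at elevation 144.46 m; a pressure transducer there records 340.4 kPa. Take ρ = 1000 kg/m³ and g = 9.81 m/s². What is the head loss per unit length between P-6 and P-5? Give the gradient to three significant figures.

Total head at P-5: h = 174.33 − 2.85 = 171.48 m.
Pressure head at P-6: ψ = P/(ρg) = 340.4×1000 / (1000 × 9.81) = 34.70 m.
Total head at P-6: h = z + ψ = 144.46 + 34.70 = 179.16 m.
Head difference: h(P-5) − h(P-6) = 171.48 − 179.16 = -7.68 m.
Hydraulic gradient: i = |Δh| / L = 7.68 / 952.7 = 0.00806.

i ≈ 0.00806 m/m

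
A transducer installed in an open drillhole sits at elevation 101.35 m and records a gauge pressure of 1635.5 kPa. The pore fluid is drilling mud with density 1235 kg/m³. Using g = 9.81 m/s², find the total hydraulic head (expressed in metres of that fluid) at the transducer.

ψ = P/(ρg) = 1635.5×1000 / (1235 × 9.81) = 134.99 m.
h = z + ψ = 101.35 + 134.99 = 236.34 m.

h ≈ 236.34 m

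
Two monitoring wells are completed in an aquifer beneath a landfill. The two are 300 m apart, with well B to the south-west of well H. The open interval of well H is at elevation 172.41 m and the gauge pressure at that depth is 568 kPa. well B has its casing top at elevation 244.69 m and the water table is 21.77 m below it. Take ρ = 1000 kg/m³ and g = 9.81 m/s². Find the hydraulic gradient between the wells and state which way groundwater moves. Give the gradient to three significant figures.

Pressure head at well H: ψ = P/(ρg) = 568×1000 / (1000 × 9.81) = 57.90 m.
Total head at well H: h = z + ψ = 172.41 + 57.90 = 230.31 m.
Total head at well B: h = 244.69 − 21.77 = 222.92 m.
Head difference: h(well H) − h(well B) = 230.31 − 222.92 = 7.39 m.
Hydraulic gradient: i = |Δh| / L = 7.39 / 300 = 0.0246.
Flow is from higher to lower head: from well H toward well B, i.e. toward the south-west.

i ≈ 0.0246; groundwater flows toward the south-west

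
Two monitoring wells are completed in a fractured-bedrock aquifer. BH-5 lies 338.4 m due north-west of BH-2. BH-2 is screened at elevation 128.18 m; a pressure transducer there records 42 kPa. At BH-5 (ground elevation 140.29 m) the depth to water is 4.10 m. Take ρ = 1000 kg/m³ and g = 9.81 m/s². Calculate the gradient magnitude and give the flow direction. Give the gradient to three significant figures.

i ≈ 0.0110; groundwater flows toward the south-east

Pressure head at BH-2: ψ = P/(ρg) = 42×1000 / (1000 × 9.81) = 4.28 m.
Total head at BH-2: h = z + ψ = 128.18 + 4.28 = 132.46 m.
Total head at BH-5: h = 140.29 − 4.10 = 136.19 m.
Head difference: h(BH-2) − h(BH-5) = 132.46 − 136.19 = -3.73 m.
Hydraulic gradient: i = |Δh| / L = 3.73 / 338.4 = 0.0110.
Flow is from higher to lower head: from BH-5 toward BH-2, i.e. toward the south-east.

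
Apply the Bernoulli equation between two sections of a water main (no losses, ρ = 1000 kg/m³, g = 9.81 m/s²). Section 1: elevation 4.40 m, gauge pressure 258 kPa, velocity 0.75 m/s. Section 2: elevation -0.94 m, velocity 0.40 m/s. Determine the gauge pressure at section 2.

Pressure head at 1: ψ₁ = P₁/(ρg) = 258×1000 / (1000 × 9.81) = 26.30 m.
Velocity heads: v₁²/2g = 0.75²/19.62 = 0.029 m; v₂²/2g = 0.40²/19.62 = 0.008 m.
Total head H = z₁ + ψ₁ + v₁²/2g = 4.40 + 26.30 + 0.029 = 30.73 m.
ψ₂ = H − z₂ − v₂²/2g = 30.73 − (-0.94) − 0.008 = 31.66 m.
P₂ = ρgψ₂ = 1000 × 9.81 × 31.66 ≈ 311 kPa.

P₂ ≈ 311 kPa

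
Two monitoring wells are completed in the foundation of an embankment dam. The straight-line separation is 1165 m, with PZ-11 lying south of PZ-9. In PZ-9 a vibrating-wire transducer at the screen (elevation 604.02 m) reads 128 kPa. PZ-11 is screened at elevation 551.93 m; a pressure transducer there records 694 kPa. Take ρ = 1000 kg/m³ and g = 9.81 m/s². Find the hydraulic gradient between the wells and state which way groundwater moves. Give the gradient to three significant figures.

i ≈ 0.00481; groundwater flows toward the north

Pressure head at PZ-9: ψ = P/(ρg) = 128×1000 / (1000 × 9.81) = 13.05 m.
Total head at PZ-9: h = z + ψ = 604.02 + 13.05 = 617.07 m.
Pressure head at PZ-11: ψ = P/(ρg) = 694×1000 / (1000 × 9.81) = 70.74 m.
Total head at PZ-11: h = z + ψ = 551.93 + 70.74 = 622.67 m.
Head difference: h(PZ-9) − h(PZ-11) = 617.07 − 622.67 = -5.60 m.
Hydraulic gradient: i = |Δh| / L = 5.60 / 1165 = 0.00481.
Flow is from higher to lower head: from PZ-11 toward PZ-9, i.e. toward the north.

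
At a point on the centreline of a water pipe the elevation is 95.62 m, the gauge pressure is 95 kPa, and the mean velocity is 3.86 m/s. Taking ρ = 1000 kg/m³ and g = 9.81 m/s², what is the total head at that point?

h ≈ 106.06 m

Pressure head ψ = P/(ρg) = 95×1000 / (1000 × 9.81) = 9.68 m.
Velocity head = v²/(2g) = 3.86² / (2 × 9.81) = 0.759 m.
h = z + ψ + v²/(2g) = 95.62 + 9.68 + 0.759 = 106.06 m.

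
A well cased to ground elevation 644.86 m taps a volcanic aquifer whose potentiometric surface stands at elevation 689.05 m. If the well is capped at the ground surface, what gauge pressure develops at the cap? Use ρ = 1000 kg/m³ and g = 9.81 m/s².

Head above the cap: Δh = 689.05 − 644.86 = 44.19 m.
P = ρgΔh = 1000 × 9.81 × 44.19 = 433504 Pa ≈ 434 kPa.

P ≈ 434 kPa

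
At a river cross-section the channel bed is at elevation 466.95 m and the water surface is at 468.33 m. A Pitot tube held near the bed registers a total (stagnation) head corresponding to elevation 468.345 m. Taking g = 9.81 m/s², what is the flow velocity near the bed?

v ≈ 0.542 m/s

Near the bed, under hydrostatic conditions, the piezometric head (z + ψ) equals the free-surface elevation, 468.33 m.
Velocity head = total − piezometric = 468.345 − 468.33 = 0.015 m.
v = √(2g·h_v) = √(2 × 9.81 × 0.015) = 0.542 m/s.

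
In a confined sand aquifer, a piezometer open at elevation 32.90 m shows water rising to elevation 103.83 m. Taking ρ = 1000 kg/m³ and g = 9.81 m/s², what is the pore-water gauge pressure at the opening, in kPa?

Pressure head ψ = h − z = 103.83 − 32.90 = 70.93 m.
P = ρgψ = 1000 × 9.81 × 70.93 = 695823 Pa ≈ 696 kPa.

P ≈ 696 kPa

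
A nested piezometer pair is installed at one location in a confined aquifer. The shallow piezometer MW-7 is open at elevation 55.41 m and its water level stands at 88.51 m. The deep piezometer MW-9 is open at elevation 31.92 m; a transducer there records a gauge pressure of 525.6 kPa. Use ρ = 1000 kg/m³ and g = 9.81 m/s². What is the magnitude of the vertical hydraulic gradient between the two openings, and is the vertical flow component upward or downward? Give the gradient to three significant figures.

|i_v| ≈ 0.128; vertical flow is downward

Total head at MW-7: h = 88.51 m (water level in the standpipe).
Pressure head at MW-9: ψ = P/(ρg) = 525.6×1000 / (1000 × 9.81) = 53.58 m.
Total head at MW-9: h = z + ψ = 31.92 + 53.58 = 85.50 m.
Δh = h(MW-7) − h(MW-9) = 88.51 − 85.50 = 3.01 m.
Vertical separation Δz = 55.41 − 31.92 = 23.49 m.
|i_v| = |Δh| / Δz = 3.01 / 23.49 = 0.128.
Head is higher in the shallow piezometer, so vertical flow is downward (recharge condition).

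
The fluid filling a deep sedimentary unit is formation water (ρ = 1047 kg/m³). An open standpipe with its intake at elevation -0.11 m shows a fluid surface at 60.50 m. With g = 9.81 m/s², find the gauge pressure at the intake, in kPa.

P ≈ 623 kPa

Pressure head ψ = h − z = 60.50 − (-0.11) = 60.61 m.
P = ρgψ = 1047 × 9.81 × 60.61 = 622530 Pa ≈ 623 kPa.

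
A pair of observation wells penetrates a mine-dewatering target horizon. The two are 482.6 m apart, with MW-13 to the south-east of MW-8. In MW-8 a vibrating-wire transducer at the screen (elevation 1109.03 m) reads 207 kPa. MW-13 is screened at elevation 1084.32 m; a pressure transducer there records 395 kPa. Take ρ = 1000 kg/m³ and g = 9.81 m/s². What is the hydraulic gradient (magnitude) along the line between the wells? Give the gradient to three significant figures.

i ≈ 0.0115

Pressure head at MW-8: ψ = P/(ρg) = 207×1000 / (1000 × 9.81) = 21.10 m.
Total head at MW-8: h = z + ψ = 1109.03 + 21.10 = 1130.13 m.
Pressure head at MW-13: ψ = P/(ρg) = 395×1000 / (1000 × 9.81) = 40.27 m.
Total head at MW-13: h = z + ψ = 1084.32 + 40.27 = 1124.59 m.
Head difference: h(MW-8) − h(MW-13) = 1130.13 − 1124.59 = 5.54 m.
Hydraulic gradient: i = |Δh| / L = 5.54 / 482.6 = 0.0115.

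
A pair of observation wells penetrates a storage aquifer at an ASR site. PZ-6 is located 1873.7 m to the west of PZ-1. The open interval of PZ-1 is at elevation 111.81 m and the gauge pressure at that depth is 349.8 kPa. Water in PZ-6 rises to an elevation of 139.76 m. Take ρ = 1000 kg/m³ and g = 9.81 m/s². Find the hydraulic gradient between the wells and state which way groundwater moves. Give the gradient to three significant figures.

Pressure head at PZ-1: ψ = P/(ρg) = 349.8×1000 / (1000 × 9.81) = 35.66 m.
Total head at PZ-1: h = z + ψ = 111.81 + 35.66 = 147.47 m.
Total head at PZ-6: h = 139.76 m (water level in the piezometer is the total head).
Head difference: h(PZ-1) − h(PZ-6) = 147.47 − 139.76 = 7.71 m.
Hydraulic gradient: i = |Δh| / L = 7.71 / 1873.7 = 0.00411.
Flow is from higher to lower head: from PZ-1 toward PZ-6, i.e. toward the west.

i ≈ 0.00411; groundwater flows toward the west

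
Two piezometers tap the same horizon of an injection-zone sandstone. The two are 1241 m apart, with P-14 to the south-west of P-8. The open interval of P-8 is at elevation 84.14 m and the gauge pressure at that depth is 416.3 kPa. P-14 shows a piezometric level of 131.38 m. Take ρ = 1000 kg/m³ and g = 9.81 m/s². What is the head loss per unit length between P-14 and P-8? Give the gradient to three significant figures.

Pressure head at P-8: ψ = P/(ρg) = 416.3×1000 / (1000 × 9.81) = 42.44 m.
Total head at P-8: h = z + ψ = 84.14 + 42.44 = 126.58 m.
Total head at P-14: h = 131.38 m (water level in the piezometer is the total head).
Head difference: h(P-8) − h(P-14) = 126.58 − 131.38 = -4.80 m.
Hydraulic gradient: i = |Δh| / L = 4.80 / 1241 = 0.00387.

i ≈ 0.00387 m/m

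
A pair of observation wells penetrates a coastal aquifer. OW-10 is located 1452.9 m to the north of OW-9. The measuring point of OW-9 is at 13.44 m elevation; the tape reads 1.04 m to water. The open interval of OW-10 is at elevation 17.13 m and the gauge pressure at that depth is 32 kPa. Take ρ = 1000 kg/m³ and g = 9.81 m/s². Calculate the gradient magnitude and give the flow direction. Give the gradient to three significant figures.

i ≈ 0.00550; groundwater flows toward the south

Total head at OW-9: h = 13.44 − 1.04 = 12.40 m.
Pressure head at OW-10: ψ = P/(ρg) = 32×1000 / (1000 × 9.81) = 3.26 m.
Total head at OW-10: h = z + ψ = 17.13 + 3.26 = 20.39 m.
Head difference: h(OW-9) − h(OW-10) = 12.40 − 20.39 = -7.99 m.
Hydraulic gradient: i = |Δh| / L = 7.99 / 1452.9 = 0.00550.
Flow is from higher to lower head: from OW-10 toward OW-9, i.e. toward the south.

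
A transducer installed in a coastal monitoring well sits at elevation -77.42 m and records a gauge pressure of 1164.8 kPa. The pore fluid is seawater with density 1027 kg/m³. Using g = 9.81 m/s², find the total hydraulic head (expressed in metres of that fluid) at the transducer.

ψ = P/(ρg) = 1164.8×1000 / (1027 × 9.81) = 115.61 m.
h = z + ψ = -77.42 + 115.61 = 38.19 m.

h ≈ 38.19 m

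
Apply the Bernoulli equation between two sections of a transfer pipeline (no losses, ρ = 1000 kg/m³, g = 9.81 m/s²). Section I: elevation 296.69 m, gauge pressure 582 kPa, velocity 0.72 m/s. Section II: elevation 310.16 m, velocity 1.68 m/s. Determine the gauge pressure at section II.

Pressure head at I: ψ₁ = P₁/(ρg) = 582×1000 / (1000 × 9.81) = 59.33 m.
Velocity heads: v₁²/2g = 0.72²/19.62 = 0.026 m; v₂²/2g = 1.68²/19.62 = 0.144 m.
Total head H = z₁ + ψ₁ + v₁²/2g = 296.69 + 59.33 + 0.026 = 356.05 m.
ψ₂ = H − z₂ − v₂²/2g = 356.05 − 310.16 − 0.144 = 45.75 m.
P₂ = ρgψ₂ = 1000 × 9.81 × 45.75 ≈ 449 kPa.

P₂ ≈ 449 kPa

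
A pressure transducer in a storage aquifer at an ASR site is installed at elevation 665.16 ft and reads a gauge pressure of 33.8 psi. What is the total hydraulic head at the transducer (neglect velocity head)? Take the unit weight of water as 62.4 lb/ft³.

h ≈ 743.16 ft

ψ = 144·P/γ = 144 × 33.8 / 62.4 = 78.00 ft.
h = z + ψ = 665.16 + 78.00 = 743.16 ft.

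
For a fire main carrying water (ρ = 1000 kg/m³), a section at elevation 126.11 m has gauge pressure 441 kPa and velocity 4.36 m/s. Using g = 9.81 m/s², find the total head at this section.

Pressure head ψ = P/(ρg) = 441×1000 / (1000 × 9.81) = 44.95 m.
Velocity head = v²/(2g) = 4.36² / (2 × 9.81) = 0.969 m.
h = z + ψ + v²/(2g) = 126.11 + 44.95 + 0.969 = 172.03 m.

h ≈ 172.03 m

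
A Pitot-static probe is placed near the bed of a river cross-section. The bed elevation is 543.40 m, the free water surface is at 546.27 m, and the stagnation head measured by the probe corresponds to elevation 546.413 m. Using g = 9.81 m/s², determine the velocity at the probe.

Near the bed, under hydrostatic conditions, the piezometric head (z + ψ) equals the free-surface elevation, 546.27 m.
Velocity head = total − piezometric = 546.413 − 546.27 = 0.143 m.
v = √(2g·h_v) = √(2 × 9.81 × 0.143) = 1.68 m/s.

v ≈ 1.68 m/s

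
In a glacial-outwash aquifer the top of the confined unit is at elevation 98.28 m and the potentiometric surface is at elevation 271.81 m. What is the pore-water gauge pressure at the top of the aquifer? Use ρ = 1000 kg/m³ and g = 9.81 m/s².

Pressure head at the aquifer top: ψ = h − z = 271.81 − 98.28 = 173.53 m.
P = ρgψ = 1000 × 9.81 × 173.53 = 1702329 Pa ≈ 1700 kPa.

P ≈ 1700 kPa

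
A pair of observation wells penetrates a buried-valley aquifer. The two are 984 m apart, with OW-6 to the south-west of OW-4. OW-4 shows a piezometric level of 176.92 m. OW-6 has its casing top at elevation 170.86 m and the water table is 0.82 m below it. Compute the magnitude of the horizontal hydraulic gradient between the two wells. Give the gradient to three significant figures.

Total head at OW-4: h = 176.92 m (water level in the piezometer is the total head).
Total head at OW-6: h = 170.86 − 0.82 = 170.04 m.
Head difference: h(OW-4) − h(OW-6) = 176.92 − 170.04 = 6.88 m.
Hydraulic gradient: i = |Δh| / L = 6.88 / 984 = 0.00699.

i ≈ 0.00699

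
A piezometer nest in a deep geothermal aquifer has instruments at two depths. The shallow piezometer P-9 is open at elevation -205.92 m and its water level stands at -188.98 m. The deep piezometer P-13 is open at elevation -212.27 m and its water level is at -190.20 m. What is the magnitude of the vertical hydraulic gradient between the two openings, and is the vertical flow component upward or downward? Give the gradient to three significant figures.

|i_v| ≈ 0.192; vertical flow is downward

Total head at P-9: h = -188.98 m (water level in the standpipe).
Total head at P-13: h = -190.20 m.
Δh = h(P-9) − h(P-13) = -188.98 − (-190.20) = 1.22 m.
Vertical separation Δz = -205.92 − (-212.27) = 6.35 m.
|i_v| = |Δh| / Δz = 1.22 / 6.35 = 0.192.
Head is higher in the shallow piezometer, so vertical flow is downward (recharge condition).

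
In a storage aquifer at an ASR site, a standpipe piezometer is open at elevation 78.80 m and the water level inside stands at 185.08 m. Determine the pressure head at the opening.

Total head h = 185.08 m (the water-surface elevation in the piezometer).
Pressure head ψ = h − z = 185.08 − 78.80 = 106.28 m.

ψ ≈ 106.28 m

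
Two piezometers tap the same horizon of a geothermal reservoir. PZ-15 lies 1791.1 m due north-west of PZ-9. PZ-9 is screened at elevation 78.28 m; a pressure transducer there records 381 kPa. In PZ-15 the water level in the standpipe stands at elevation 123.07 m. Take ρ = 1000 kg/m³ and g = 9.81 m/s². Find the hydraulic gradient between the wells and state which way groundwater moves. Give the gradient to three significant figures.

Pressure head at PZ-9: ψ = P/(ρg) = 381×1000 / (1000 × 9.81) = 38.84 m.
Total head at PZ-9: h = z + ψ = 78.28 + 38.84 = 117.12 m.
Total head at PZ-15: h = 123.07 m (water level in the piezometer is the total head).
Head difference: h(PZ-9) − h(PZ-15) = 117.12 − 123.07 = -5.95 m.
Hydraulic gradient: i = |Δh| / L = 5.95 / 1791.1 = 0.00332.
Flow is from higher to lower head: from PZ-15 toward PZ-9, i.e. toward the south-east.

i ≈ 0.00332; groundwater flows toward the south-east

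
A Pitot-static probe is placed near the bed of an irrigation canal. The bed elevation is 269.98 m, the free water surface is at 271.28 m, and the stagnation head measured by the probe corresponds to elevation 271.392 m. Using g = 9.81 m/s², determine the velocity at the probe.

v ≈ 1.48 m/s

Near the bed, under hydrostatic conditions, the piezometric head (z + ψ) equals the free-surface elevation, 271.28 m.
Velocity head = total − piezometric = 271.392 − 271.28 = 0.112 m.
v = √(2g·h_v) = √(2 × 9.81 × 0.112) = 1.48 m/s.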